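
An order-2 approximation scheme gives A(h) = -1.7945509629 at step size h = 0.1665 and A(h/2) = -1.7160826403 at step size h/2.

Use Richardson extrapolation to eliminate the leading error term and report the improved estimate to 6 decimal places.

r = 2, so 2^r = 4.
Top: 4(-1.7160826403) − (-1.7945509629) = -5.0697795983
Denominator 4 − 1 = 3.
(-5.0697795983) ÷ 3 = -1.6899265328

-1.689927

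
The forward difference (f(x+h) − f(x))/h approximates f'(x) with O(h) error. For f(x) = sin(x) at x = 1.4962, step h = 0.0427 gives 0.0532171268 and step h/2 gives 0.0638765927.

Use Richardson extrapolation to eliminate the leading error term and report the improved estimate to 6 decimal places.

Leading term ∝ h^1; use weight 2 = 2^1.
Weighted: 0.1277531854 − 0.0532171268 = 0.0745360586
Denominator 2 − 1 = 1.
R = 0.0745360586/1 = 0.0745360586
Correction |R − A(h/2)| = 1.066e-02; gap |A(h/2) − A(h)| = 1.066e-02.

0.074536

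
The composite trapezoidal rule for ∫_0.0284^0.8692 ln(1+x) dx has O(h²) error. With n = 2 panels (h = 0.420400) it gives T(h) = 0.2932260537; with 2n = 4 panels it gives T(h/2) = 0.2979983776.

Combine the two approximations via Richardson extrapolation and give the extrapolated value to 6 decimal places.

Error is O(h^2); halving h shrinks it by 2^2 = 4.
Weighted: 1.1919935104 − 0.2932260537 = 0.8987674567
0.8987674567 ÷ 3 = 0.2995891522

0.299589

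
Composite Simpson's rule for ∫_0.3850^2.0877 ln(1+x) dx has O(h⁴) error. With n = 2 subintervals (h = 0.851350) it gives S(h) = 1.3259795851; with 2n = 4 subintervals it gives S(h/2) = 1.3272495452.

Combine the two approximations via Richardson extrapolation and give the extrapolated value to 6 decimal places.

r = 4, so 2^r = 16.
Weighted: 21.2359927232 − 1.3259795851 = 19.9100131381
Denominator 16 − 1 = 15.
Result: 1.3273342092

1.327334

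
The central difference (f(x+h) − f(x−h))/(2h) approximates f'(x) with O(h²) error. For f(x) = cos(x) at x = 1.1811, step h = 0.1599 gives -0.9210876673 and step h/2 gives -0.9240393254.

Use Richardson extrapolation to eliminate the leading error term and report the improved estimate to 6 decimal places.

-0.925023

r = 2: numerator weight 4, denominator 3.
4×(-0.9240393254) − (-0.9210876673) = -2.7750696343
Denominator 4 − 1 = 3.
Result: -0.9250232114
Gap between inputs: 2.952e-03; correction applied: −0.0009838860.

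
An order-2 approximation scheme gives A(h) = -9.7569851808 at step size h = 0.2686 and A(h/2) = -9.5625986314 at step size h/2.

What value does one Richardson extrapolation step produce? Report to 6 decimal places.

The method has order 2: 2^2 = 4.
Weighted: (-38.2503945256) − (-9.7569851808) = -28.4934093448
Divide by 2^2 − 1 = 3.
(4×(-9.5625986314) − (-9.7569851808))/(4 − 1) = -9.4978031149

-9.497803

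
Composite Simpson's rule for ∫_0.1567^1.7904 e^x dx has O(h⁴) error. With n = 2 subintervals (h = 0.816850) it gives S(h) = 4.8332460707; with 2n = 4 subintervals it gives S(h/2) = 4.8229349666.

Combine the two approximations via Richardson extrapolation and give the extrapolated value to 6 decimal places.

r = 4, so 2^r = 16.
Top: 16(4.8229349666) − (4.8332460707) = 72.3337133949
Denominator 16 − 1 = 15.
(16×4.8229349666 − 4.8332460707)/(16 − 1) = 4.8222475597

4.822248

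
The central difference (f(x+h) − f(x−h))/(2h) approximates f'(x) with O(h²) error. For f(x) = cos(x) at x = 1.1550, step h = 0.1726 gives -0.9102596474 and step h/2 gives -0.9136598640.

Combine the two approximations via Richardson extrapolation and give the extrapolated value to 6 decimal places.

Leading term ∝ h^2; use weight 4 = 2^2.
Numerator 4 × A(h/2) − A(h) = 4 × (-0.9136598640) − (-0.9102596474) = -2.7443798086
Extrapolated: (-2.7443798086) / 3 = -0.9147932695

-0.914793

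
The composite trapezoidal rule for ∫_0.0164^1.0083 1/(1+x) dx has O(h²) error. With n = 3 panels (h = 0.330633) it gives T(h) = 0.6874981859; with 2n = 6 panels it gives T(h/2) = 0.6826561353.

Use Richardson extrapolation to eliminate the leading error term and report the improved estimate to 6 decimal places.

Order 2 gives 2^r = 4 and 2^r − 1 = 3.
4×0.6826561353 − 0.6874981859 = 2.0431263553
Divide by 2^2 − 1 = 3.
Result: 0.6810421184

0.681042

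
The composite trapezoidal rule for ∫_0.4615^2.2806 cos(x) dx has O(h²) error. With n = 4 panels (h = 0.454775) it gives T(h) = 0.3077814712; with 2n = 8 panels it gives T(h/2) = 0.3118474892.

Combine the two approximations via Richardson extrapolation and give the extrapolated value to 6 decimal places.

0.313203

Leading term ∝ h^2; use weight 4 = 2^2.
Difference of the inputs: 0.3118474892 − 0.3077814712 = 0.0040660180
Divide by 2^2 − 1 = 3: 0.0040660180/3 = 0.0013553393
R = A(h/2) + (A(h/2) − A(h))/3 = 0.3118474892 + 0.0013553393 = 0.3132028285
Shift from A(h/2): +0.0013553393.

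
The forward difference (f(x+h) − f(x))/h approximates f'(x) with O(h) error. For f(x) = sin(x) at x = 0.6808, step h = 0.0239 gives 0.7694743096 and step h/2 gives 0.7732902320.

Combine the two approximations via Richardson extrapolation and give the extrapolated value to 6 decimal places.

0.777106

Error is O(h^1); halving h shrinks it by 2^1 = 2.
2 × 0.7732902320 − 0.7694743096 = 0.7771061544
R = 0.7771061544/1 = 0.7771061544
Shift from A(h/2): +0.0038159224.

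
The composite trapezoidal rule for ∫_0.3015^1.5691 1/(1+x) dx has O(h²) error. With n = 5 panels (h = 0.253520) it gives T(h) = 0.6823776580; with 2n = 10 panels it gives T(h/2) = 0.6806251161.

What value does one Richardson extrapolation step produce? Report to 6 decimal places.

The method has order 2: 2^2 = 4.
2^2×A(h/2) = 2.7225004644; minus A(h) gives 2.0401228064.
2.0401228064 ÷ 3 = 0.6800409355

0.680041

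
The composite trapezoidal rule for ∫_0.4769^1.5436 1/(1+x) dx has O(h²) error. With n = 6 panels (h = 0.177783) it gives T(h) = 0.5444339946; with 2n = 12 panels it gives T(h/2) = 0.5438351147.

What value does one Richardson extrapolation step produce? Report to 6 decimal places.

0.543635

The method has order 2: 2^2 = 4.
2^2·A(h/2) = 2.1753404588; minus A(h) gives 1.6309064642.
R = 1.6309064642/3 = 0.5436354881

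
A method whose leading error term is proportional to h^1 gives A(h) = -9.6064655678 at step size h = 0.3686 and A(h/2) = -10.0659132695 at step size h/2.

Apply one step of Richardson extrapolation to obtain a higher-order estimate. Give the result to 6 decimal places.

-10.525361

The method has order 1: 2^1 = 2.
2×(-10.0659132695) = -20.1318265390; subtract (-9.6064655678) → -10.5253609712
Extrapolated: (-10.5253609712) / 1 = -10.5253609712
Shift from A(h/2): −0.4594477017.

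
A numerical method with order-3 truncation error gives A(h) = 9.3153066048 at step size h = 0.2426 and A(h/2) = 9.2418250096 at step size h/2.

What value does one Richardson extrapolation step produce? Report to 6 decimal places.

9.231328

r = 3, so 2^r = 8.
8 × 9.2418250096 − 9.3153066048 = 64.6192934720
Divide by 2^3 − 1 = 7.
Result: 9.2313276389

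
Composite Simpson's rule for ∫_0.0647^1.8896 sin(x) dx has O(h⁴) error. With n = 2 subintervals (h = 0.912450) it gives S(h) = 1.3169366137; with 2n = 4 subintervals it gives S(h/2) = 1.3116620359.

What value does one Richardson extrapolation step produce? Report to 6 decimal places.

1.311310

r = 4: numerator weight 16, denominator 15.
Numerator 16·A(h/2) − A(h) = 16·1.3116620359 − 1.3169366137 = 19.6696559607
19.6696559607 ÷ 15 = 1.3113103974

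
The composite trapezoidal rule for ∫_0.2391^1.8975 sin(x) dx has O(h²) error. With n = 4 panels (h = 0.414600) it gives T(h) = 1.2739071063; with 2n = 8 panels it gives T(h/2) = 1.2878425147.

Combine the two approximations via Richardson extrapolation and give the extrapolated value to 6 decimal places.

Method order is 2; weight 2^2 = 4.
4·1.2878425147 = 5.1513700588; subtract 1.2739071063 → 3.8774629525
3.8774629525 ÷ 3 = 1.2924876508
Gap between inputs: 1.394e-02; correction applied: +0.0046451361.

1.292488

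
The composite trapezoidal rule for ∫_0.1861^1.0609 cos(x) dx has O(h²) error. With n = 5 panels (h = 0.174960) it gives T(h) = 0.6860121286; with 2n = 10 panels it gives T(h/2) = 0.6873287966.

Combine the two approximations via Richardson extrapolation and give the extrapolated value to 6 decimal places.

0.687768

Leading term ∝ h^2; use weight 4 = 2^2.
4 × 0.6873287966 = 2.7493151864; 2.7493151864 − 0.6860121286 = 2.0633030578
Divide by 2^2 − 1 = 3.
So the Richardson estimate is 0.6877676859.
Gap between inputs: 1.317e-03; correction applied: +0.0004388893.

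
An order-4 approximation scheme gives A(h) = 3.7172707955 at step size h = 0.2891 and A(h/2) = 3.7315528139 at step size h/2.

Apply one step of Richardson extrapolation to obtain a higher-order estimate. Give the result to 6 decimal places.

3.732505

Order 4 gives 2^r = 16 and 2^r − 1 = 15.
16*3.7315528139 = 59.7048450224; 59.7048450224 − 3.7172707955 = 55.9875742269
Divide by 2^4 − 1 = 15.
Result: 3.7325049485
Correction |R − A(h/2)| = 9.521e-04; gap |A(h/2) − A(h)| = 1.428e-02.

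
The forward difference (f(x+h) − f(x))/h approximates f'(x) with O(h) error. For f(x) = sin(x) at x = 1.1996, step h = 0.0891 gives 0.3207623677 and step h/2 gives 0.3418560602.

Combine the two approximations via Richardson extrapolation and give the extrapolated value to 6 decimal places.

r = 1: numerator weight 2, denominator 1.
A(h/2) − A(h) = 0.3418560602 − 0.3207623677 = 0.0210936925
Divide by 2^1 − 1 = 1: 0.0210936925/1 = 0.0210936925
R = 0.3418560602 + 0.0210936925 = 0.3629497527

0.362950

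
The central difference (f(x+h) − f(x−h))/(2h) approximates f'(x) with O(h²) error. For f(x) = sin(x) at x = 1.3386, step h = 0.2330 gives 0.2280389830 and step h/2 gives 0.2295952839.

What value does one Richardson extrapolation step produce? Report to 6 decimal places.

0.230114

The method has order 2: 2^2 = 4.
Difference of the inputs: 0.2295952839 − 0.2280389830 = 0.0015563009
Divide by 2^2 − 1 = 3: 0.0015563009/3 = 0.0005187670
R = A(h/2) + (A(h/2) − A(h))/3 = 0.2295952839 + 0.0005187670 = 0.2301140509
Gap between inputs: 1.556e-03; correction applied: +0.0005187670.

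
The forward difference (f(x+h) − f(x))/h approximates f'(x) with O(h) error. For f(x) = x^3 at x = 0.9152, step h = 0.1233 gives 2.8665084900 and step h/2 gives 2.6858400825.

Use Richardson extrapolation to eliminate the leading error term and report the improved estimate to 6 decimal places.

Method order is 1; weight 2^1 = 2.
Difference of the inputs: 2.6858400825 − 2.8665084900 = -0.1806684075
Divide by 2^1 − 1 = 1: (-0.1806684075)/1 = -0.1806684075
R = 2.6858400825 − 0.1806684075 = 2.5051716750
Gap between inputs: 1.807e-01; correction applied: −0.1806684075.

2.505172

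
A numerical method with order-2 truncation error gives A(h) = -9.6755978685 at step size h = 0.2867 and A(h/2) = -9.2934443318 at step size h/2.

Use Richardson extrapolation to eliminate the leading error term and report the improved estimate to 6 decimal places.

Error is O(h^2); halving h shrinks it by 2^2 = 4.
4×(-9.2934443318) = -37.1737773272; (-37.1737773272) − (-9.6755978685) = -27.4981794587
Extrapolated: (-27.4981794587) / 3 = -9.1660598196
Shift from A(h/2): +0.1273845122.

-9.166060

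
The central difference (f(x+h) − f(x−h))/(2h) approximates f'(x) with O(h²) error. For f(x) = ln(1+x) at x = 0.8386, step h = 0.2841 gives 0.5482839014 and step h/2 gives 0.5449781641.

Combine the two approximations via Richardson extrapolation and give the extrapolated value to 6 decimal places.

0.543876

The method has order 2: 2^2 = 4.
Difference of the inputs: 0.5449781641 − 0.5482839014 = -0.0033057373
Correction (A(h/2) − A(h))/(4 − 1) = (-0.0033057373)/3 = -0.0011019124
R = A(h/2) + (A(h/2) − A(h))/3 = 0.5449781641 − 0.0011019124 = 0.5438762517
Correction |R − A(h/2)| = 1.102e-03; gap |A(h/2) − A(h)| = 3.306e-03.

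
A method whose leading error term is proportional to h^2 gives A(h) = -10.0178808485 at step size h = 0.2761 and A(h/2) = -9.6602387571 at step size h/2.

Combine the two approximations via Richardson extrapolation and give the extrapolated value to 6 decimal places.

-9.541025

The method has order 2: 2^2 = 4.
2^2×A(h/2) = -38.6409550284; minus A(h) gives -28.6230741799.
Divide by 2^2 − 1 = 3.
Extrapolated: (-28.6230741799) / 3 = -9.5410247266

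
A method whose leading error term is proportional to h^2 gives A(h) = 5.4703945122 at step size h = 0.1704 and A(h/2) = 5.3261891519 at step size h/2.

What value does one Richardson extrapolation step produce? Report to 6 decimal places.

5.278121

Method order is 2; weight 2^2 = 4.
4 × 5.3261891519 − 5.4703945122 = 15.8343620954
Extrapolated: 15.8343620954 / 3 = 5.2781206985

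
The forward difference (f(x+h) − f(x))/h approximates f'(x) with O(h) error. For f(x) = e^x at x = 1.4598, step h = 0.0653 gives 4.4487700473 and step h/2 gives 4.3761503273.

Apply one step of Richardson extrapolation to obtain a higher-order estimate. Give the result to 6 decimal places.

4.303531

Method order is 1; weight 2^1 = 2.
Top: 2(4.3761503273) − (4.4487700473) = 4.3035306073
Extrapolated: 4.3035306073 / 1 = 4.3035306073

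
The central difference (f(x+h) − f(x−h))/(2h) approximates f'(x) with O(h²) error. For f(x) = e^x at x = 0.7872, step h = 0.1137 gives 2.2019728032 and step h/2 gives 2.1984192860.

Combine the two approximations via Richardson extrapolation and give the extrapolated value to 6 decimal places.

2.197235

r = 2, so 2^r = 4.
Difference of the inputs: 2.1984192860 − 2.2019728032 = -0.0035535172
Divide by 2^2 − 1 = 3: (-0.0035535172)/3 = -0.0011845057
R = 2.1984192860 − 0.0011845057 = 2.1972347803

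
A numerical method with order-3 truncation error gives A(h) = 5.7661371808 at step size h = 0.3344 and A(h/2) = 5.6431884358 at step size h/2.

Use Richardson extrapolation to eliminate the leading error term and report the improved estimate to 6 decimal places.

Method order is 3; weight 2^3 = 8.
2^3 × A(h/2) = 45.1455074864; minus A(h) gives 39.3793703056.
(8 × 5.6431884358 − 5.7661371808)/(8 − 1) = 5.6256243294
Gap between inputs: 1.229e-01; correction applied: −0.0175641064.

5.625624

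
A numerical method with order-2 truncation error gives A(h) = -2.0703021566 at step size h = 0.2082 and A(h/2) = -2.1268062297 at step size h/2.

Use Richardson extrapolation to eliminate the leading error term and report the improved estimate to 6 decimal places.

r = 2: numerator weight 4, denominator 3.
Difference of the inputs: -2.1268062297 − (-2.0703021566) = -0.0565040731
Divide by 2^2 − 1 = 3: (-0.0565040731)/3 = -0.0188346910
R = A(h/2) + (A(h/2) − A(h))/3 = -2.1268062297 − 0.0188346910 = -2.1456409207
Correction |R − A(h/2)| = 1.883e-02; gap |A(h/2) − A(h)| = 5.650e-02.

-2.145641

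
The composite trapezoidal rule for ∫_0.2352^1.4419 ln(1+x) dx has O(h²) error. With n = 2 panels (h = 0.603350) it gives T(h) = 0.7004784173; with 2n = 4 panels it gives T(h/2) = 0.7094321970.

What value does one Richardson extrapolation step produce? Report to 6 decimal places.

Leading term ∝ h^2; use weight 4 = 2^2.
Numerator 4*A(h/2) − A(h) = 4*0.7094321970 − 0.7004784173 = 2.1372503707
Denominator 4 − 1 = 3.
2.1372503707 ÷ 3 = 0.7124167902
Gap between inputs: 8.954e-03; correction applied: +0.0029845932.

0.712417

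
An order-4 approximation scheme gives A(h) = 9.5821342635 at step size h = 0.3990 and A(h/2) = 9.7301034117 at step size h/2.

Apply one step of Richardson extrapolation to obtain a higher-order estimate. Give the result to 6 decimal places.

9.739968

Method order is 4; weight 2^4 = 16.
Numerator 16×A(h/2) − A(h) = 16×9.7301034117 − 9.5821342635 = 146.0995203237
R = 146.0995203237/15 = 9.7399680216
Gap between inputs: 1.480e-01; correction applied: +0.0098646099.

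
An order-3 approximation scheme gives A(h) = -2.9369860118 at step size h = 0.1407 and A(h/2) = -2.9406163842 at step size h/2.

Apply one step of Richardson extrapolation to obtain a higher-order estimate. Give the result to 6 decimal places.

-2.941135

r = 3, so 2^r = 8.
2^3·A(h/2) = -23.5249310736; minus A(h) gives -20.5879450618.
Denominator 8 − 1 = 7.
(-20.5879450618) ÷ 7 = -2.9411350088
Gap between inputs: 3.630e-03; correction applied: −0.0005186246.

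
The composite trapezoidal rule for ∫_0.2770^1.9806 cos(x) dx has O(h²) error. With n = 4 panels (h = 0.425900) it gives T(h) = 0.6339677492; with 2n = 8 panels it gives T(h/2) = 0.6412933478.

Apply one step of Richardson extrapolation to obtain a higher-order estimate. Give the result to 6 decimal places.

0.643735

The method has order 2: 2^2 = 4.
A(h/2) − A(h) = 0.6412933478 − 0.6339677492 = 0.0073255986
Correction (A(h/2) − A(h))/(4 − 1) = 0.0073255986/3 = 0.0024418662
R = A(h/2) + (A(h/2) − A(h))/3 = 0.6412933478 + 0.0024418662 = 0.6437352140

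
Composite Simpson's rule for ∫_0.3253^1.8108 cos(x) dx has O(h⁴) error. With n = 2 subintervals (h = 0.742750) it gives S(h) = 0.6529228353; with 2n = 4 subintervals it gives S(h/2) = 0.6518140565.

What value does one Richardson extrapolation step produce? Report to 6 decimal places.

r = 4: numerator weight 16, denominator 15.
Top: 16(0.6518140565) − (0.6529228353) = 9.7761020687
Denominator 16 − 1 = 15.
Result: 0.6517401379

0.651740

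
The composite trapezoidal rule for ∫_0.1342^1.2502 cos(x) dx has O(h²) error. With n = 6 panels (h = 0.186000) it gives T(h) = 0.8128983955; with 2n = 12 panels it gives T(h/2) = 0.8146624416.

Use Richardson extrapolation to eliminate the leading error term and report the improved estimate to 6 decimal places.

r = 2, so 2^r = 4.
Weighted: 3.2586497664 − 0.8128983955 = 2.4457513709
Extrapolated: 2.4457513709 / 3 = 0.8152504570
Correction |R − A(h/2)| = 5.880e-04; gap |A(h/2) − A(h)| = 1.764e-03.

0.815250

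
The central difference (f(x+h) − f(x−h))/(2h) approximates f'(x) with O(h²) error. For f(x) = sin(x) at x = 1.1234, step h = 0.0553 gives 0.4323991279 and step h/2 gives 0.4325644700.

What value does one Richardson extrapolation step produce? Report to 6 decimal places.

0.432620

Error is O(h^2); halving h shrinks it by 2^2 = 4.
2^2·A(h/2) = 1.7302578800; minus A(h) gives 1.2978587521.
1.2978587521 ÷ 3 = 0.4326195840
Correction |R − A(h/2)| = 5.511e-05; gap |A(h/2) − A(h)| = 1.653e-04.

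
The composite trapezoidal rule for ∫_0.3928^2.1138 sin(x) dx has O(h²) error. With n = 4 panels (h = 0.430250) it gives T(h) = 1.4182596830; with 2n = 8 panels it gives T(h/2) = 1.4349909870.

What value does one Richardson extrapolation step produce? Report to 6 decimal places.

Order 2 gives 2^r = 4 and 2^r − 1 = 3.
Difference of the inputs: 1.4349909870 − 1.4182596830 = 0.0167313040
Divide by 2^2 − 1 = 3: 0.0167313040/3 = 0.0055771013
R = 1.4349909870 + 0.0055771013 = 1.4405680883

1.440568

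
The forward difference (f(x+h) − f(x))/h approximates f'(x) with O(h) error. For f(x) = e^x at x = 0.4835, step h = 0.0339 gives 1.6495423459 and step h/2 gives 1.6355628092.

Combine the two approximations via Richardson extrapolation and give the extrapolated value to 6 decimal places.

1.621583

Error is O(h^1); halving h shrinks it by 2^1 = 2.
Top: 2(1.6355628092) − (1.6495423459) = 1.6215832725
Denominator 2 − 1 = 1.
So the Richardson estimate is 1.6215832725.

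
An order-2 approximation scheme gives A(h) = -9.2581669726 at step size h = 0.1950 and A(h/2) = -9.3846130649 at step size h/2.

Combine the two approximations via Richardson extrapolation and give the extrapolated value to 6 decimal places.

With r = 2 the leading error scales as h^2, so the weight is 2^2 = 4.
Difference of the inputs: -9.3846130649 − (-9.2581669726) = -0.1264460923
Divide by 2^2 − 1 = 3: (-0.1264460923)/3 = -0.0421486974
R = -9.3846130649 − 0.0421486974 = -9.4267617623

-9.426762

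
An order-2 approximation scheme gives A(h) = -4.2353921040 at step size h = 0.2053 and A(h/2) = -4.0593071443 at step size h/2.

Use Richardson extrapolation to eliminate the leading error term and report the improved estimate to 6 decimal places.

The method has order 2: 2^2 = 4.
Numerator 4*A(h/2) − A(h) = 4*(-4.0593071443) − (-4.2353921040) = -12.0018364732
R = (-12.0018364732)/3 = -4.0006121577

-4.000612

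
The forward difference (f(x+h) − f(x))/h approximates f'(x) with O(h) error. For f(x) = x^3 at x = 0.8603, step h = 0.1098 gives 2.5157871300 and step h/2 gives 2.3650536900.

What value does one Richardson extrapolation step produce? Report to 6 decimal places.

2.214320

Order 1 gives 2^r = 2 and 2^r − 1 = 1.
Top: 2(2.3650536900) − (2.5157871300) = 2.2143202500
(2*2.3650536900 − 2.5157871300)/(2 − 1) = 2.2143202500
Shift from A(h/2): −0.1507334400.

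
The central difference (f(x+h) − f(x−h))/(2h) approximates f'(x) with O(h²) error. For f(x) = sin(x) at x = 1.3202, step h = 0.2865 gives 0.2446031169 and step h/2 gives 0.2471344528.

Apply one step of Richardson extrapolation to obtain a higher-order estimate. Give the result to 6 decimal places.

With r = 2 the leading error scales as h^2, so the weight is 2^2 = 4.
Top: 4(0.2471344528) − (0.2446031169) = 0.7439346943
0.7439346943 ÷ 3 = 0.2479782314
Shift from A(h/2): +0.0008437786.

0.247978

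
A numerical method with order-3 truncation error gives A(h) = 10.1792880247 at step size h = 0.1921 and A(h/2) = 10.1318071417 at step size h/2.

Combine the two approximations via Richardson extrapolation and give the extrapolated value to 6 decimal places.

10.125024

Order 3 gives 2^r = 8 and 2^r − 1 = 7.
A(h/2) − A(h) = 10.1318071417 − 10.1792880247 = -0.0474808830
Correction (A(h/2) − A(h))/(8 − 1) = (-0.0474808830)/7 = -0.0067829833
R = A(h/2) + (A(h/2) − A(h))/7 = 10.1318071417 − 0.0067829833 = 10.1250241584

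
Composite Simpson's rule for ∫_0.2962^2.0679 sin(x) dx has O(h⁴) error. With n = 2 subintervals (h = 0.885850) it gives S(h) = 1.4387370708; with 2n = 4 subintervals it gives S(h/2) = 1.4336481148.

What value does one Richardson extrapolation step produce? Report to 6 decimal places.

1.433309

Order 4 gives 2^r = 16 and 2^r − 1 = 15.
Difference of the inputs: 1.4336481148 − 1.4387370708 = -0.0050889560
Divide by 2^4 − 1 = 15: (-0.0050889560)/15 = -0.0003392637
R = 1.4336481148 − 0.0003392637 = 1.4333088511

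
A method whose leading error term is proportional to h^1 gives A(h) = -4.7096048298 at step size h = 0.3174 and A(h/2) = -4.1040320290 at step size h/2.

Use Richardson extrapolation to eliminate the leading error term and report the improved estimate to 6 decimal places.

r = 1, so 2^r = 2.
2 × (-4.1040320290) = -8.2080640580; subtract (-4.7096048298) → -3.4984592282
R = (-3.4984592282)/1 = -3.4984592282

-3.498459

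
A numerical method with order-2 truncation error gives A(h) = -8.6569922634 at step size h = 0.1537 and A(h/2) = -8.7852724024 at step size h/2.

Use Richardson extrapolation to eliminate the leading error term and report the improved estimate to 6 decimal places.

Error is O(h^2); halving h shrinks it by 2^2 = 4.
4*(-8.7852724024) = -35.1410896096; subtract (-8.6569922634) → -26.4840973462
Divide by 2^2 − 1 = 3.
Result: -8.8280324487

-8.828032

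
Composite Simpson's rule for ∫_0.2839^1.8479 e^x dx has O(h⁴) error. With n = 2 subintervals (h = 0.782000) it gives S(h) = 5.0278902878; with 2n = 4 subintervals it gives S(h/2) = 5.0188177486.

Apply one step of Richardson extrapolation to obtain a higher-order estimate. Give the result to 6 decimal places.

5.018213

Order 4 gives 2^r = 16 and 2^r − 1 = 15.
2^4*A(h/2) = 80.3010839776; minus A(h) gives 75.2731936898.
R = 75.2731936898/15 = 5.0182129127
Gap between inputs: 9.073e-03; correction applied: −0.0006048359.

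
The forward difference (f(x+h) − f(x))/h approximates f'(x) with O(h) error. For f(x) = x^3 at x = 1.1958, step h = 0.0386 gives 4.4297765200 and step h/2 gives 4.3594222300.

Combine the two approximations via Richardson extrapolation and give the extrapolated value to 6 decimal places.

4.289068

r = 1, so 2^r = 2.
Numerator 2*A(h/2) − A(h) = 2*4.3594222300 − 4.4297765200 = 4.2890679400
Divide by 2^1 − 1 = 1.
R = 4.2890679400/1 = 4.2890679400
Correction |R − A(h/2)| = 7.035e-02; gap |A(h/2) − A(h)| = 7.035e-02.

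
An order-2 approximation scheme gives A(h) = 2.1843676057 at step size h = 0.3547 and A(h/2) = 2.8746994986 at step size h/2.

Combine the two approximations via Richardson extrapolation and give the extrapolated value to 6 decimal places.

3.104810

The method has order 2: 2^2 = 4.
4*2.8746994986 = 11.4987979944; 11.4987979944 − 2.1843676057 = 9.3144303887
Denominator 4 − 1 = 3.
So the Richardson estimate is 3.1048101296.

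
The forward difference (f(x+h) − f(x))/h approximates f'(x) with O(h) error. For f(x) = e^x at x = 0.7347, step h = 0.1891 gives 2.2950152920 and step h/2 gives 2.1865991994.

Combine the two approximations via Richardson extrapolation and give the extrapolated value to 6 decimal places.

2.078183

r = 1, so 2^r = 2.
Numerator 2 × A(h/2) − A(h) = 2 × 2.1865991994 − 2.2950152920 = 2.0781831068
Denominator 2 − 1 = 1.
Result: 2.0781831068
Gap between inputs: 1.084e-01; correction applied: −0.1084160926.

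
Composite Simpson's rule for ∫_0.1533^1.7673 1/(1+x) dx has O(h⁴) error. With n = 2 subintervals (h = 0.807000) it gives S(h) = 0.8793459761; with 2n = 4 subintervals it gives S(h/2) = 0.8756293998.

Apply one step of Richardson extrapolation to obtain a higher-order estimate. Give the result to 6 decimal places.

r = 4: numerator weight 16, denominator 15.
Top: 16(0.8756293998) − (0.8793459761) = 13.1307244207
Extrapolated: 13.1307244207 / 15 = 0.8753816280
Shift from A(h/2): −0.0002477718.

0.875382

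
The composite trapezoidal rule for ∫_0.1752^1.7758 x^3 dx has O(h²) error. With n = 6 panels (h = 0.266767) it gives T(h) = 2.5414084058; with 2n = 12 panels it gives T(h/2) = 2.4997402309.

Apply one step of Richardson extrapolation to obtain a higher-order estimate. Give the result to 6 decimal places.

2.485851

The method has order 2: 2^2 = 4.
4×2.4997402309 = 9.9989609236; subtract 2.5414084058 → 7.4575525178
Denominator 4 − 1 = 3.
Result: 2.4858508393
Correction |R − A(h/2)| = 1.389e-02; gap |A(h/2) − A(h)| = 4.167e-02.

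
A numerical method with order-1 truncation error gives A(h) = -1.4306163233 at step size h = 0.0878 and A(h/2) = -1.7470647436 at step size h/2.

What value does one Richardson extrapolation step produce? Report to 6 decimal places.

Error is O(h^1); halving h shrinks it by 2^1 = 2.
2 × (-1.7470647436) − (-1.4306163233) = -2.0635131639
Denominator 2 − 1 = 1.
R = (-2.0635131639)/1 = -2.0635131639
Gap between inputs: 3.164e-01; correction applied: −0.3164484203.

-2.063513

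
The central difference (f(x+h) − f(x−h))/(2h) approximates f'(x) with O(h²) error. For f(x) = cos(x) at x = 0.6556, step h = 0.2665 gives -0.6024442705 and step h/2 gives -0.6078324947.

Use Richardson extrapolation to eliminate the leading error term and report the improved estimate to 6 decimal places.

-0.609629

Leading term ∝ h^2; use weight 4 = 2^2.
4*(-0.6078324947) = -2.4313299788; (-2.4313299788) − (-0.6024442705) = -1.8288857083
(-1.8288857083) ÷ 3 = -0.6096285694
Shift from A(h/2): −0.0017960747.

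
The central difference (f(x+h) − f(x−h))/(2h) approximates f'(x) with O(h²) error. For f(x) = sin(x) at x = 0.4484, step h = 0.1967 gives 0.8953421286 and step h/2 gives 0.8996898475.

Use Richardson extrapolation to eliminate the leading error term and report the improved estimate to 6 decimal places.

The method has order 2: 2^2 = 4.
4 × 0.8996898475 = 3.5987593900; subtract 0.8953421286 → 2.7034172614
(4 × 0.8996898475 − 0.8953421286)/(4 − 1) = 0.9011390871

0.901139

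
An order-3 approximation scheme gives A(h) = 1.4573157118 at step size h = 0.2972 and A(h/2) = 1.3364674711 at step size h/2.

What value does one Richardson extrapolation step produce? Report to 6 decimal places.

Order 3 gives 2^r = 8 and 2^r − 1 = 7.
8·1.3364674711 = 10.6917397688; 10.6917397688 − 1.4573157118 = 9.2344240570
Denominator 8 − 1 = 7.
(8·1.3364674711 − 1.4573157118)/(8 − 1) = 1.3192034367

1.319203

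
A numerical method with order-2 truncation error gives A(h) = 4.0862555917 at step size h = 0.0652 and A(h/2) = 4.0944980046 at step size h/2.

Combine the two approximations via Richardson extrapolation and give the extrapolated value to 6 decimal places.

4.097245

r = 2: numerator weight 4, denominator 3.
Top: 4(4.0944980046) − (4.0862555917) = 12.2917364267
(4×4.0944980046 − 4.0862555917)/(4 − 1) = 4.0972454756
Correction |R − A(h/2)| = 2.747e-03; gap |A(h/2) − A(h)| = 8.242e-03.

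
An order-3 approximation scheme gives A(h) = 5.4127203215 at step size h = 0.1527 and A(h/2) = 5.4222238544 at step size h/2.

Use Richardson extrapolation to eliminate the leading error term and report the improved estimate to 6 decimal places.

The method has order 3: 2^3 = 8.
8*5.4222238544 = 43.3777908352; 43.3777908352 − 5.4127203215 = 37.9650705137
Denominator 8 − 1 = 7.
(8*5.4222238544 − 5.4127203215)/(8 − 1) = 5.4235815020

5.423582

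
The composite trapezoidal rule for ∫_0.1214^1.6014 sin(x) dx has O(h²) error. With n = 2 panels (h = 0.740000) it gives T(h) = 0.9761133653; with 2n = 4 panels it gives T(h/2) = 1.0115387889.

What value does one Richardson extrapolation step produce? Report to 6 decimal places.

1.023347

Error is O(h^2); halving h shrinks it by 2^2 = 4.
Top: 4(1.0115387889) − (0.9761133653) = 3.0700417903
Denominator 4 − 1 = 3.
R = 3.0700417903/3 = 1.0233472634
Correction |R − A(h/2)| = 1.181e-02; gap |A(h/2) − A(h)| = 3.543e-02.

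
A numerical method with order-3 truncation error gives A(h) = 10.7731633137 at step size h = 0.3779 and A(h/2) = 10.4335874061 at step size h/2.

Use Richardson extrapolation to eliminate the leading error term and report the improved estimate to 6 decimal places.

10.385077

The method has order 3: 2^3 = 8.
8·10.4335874061 = 83.4686992488; 83.4686992488 − 10.7731633137 = 72.6955359351
(8·10.4335874061 − 10.7731633137)/(8 − 1) = 10.3850765622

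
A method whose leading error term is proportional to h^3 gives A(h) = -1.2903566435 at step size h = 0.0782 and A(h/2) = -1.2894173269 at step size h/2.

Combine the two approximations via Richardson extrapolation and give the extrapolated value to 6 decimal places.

-1.289283

r = 3: numerator weight 8, denominator 7.
2^3×A(h/2) = -10.3153386152; minus A(h) gives -9.0249819717.
Denominator 8 − 1 = 7.
Extrapolated: (-9.0249819717) / 7 = -1.2892831388
Gap between inputs: 9.393e-04; correction applied: +0.0001341881.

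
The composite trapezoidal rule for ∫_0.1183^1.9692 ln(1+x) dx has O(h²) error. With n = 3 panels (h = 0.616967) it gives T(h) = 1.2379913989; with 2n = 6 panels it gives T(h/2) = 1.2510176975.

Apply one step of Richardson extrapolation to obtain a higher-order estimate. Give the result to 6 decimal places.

Leading term ∝ h^2; use weight 4 = 2^2.
Numerator 4 × A(h/2) − A(h) = 4 × 1.2510176975 − 1.2379913989 = 3.7660793911
Extrapolated: 3.7660793911 / 3 = 1.2553597970
Gap between inputs: 1.303e-02; correction applied: +0.0043420995.

1.255360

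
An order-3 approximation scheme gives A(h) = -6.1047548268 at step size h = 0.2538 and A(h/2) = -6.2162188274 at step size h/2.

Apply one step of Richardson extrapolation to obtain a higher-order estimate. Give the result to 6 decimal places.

r = 3, so 2^r = 8.
8·(-6.2162188274) − (-6.1047548268) = -43.6249957924
Denominator 8 − 1 = 7.
(-43.6249957924) ÷ 7 = -6.2321422561

-6.232142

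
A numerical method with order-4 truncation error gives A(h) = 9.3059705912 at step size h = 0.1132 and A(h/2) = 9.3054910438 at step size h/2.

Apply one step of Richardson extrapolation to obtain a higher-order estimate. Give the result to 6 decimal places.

9.305459

r = 4: numerator weight 16, denominator 15.
16·9.3054910438 = 148.8878567008; subtract 9.3059705912 → 139.5818861096
R = 139.5818861096/15 = 9.3054590740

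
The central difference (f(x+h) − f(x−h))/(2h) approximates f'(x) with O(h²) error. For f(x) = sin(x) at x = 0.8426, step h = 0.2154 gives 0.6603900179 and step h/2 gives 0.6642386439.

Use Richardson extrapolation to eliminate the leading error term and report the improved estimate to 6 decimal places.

0.665522

Method order is 2; weight 2^2 = 4.
Numerator 4×A(h/2) − A(h) = 4×0.6642386439 − 0.6603900179 = 1.9965645577
Divide by 2^2 − 1 = 3.
(4×0.6642386439 − 0.6603900179)/(4 − 1) = 0.6655215192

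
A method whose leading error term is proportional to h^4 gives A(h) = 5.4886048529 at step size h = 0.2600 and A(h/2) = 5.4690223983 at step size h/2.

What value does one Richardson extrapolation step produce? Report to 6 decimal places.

5.467717

Method order is 4; weight 2^4 = 16.
16*5.4690223983 = 87.5043583728; subtract 5.4886048529 → 82.0157535199
Divide by 2^4 − 1 = 15.
Result: 5.4677169013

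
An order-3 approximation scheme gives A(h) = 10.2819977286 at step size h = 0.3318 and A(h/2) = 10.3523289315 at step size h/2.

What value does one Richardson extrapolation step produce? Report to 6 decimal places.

10.362376

r = 3, so 2^r = 8.
8 × 10.3523289315 = 82.8186314520; 82.8186314520 − 10.2819977286 = 72.5366337234
(8 × 10.3523289315 − 10.2819977286)/(8 − 1) = 10.3623762462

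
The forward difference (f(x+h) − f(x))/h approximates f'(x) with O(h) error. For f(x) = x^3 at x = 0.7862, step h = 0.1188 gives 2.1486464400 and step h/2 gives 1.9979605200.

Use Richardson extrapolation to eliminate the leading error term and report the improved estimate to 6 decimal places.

With r = 1 the leading error scales as h^1, so the weight is 2^1 = 2.
2 × 1.9979605200 = 3.9959210400; 3.9959210400 − 2.1486464400 = 1.8472746000
Denominator 2 − 1 = 1.
(2 × 1.9979605200 − 2.1486464400)/(2 − 1) = 1.8472746000

1.847275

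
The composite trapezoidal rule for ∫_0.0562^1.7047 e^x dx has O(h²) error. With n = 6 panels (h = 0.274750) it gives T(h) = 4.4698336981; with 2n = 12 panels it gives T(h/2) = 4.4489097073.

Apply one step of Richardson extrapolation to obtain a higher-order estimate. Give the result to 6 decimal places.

4.441935

Method order is 2; weight 2^2 = 4.
Difference of the inputs: 4.4489097073 − 4.4698336981 = -0.0209239908
Correction (A(h/2) − A(h))/(4 − 1) = (-0.0209239908)/3 = -0.0069746636
R = 4.4489097073 − 0.0069746636 = 4.4419350437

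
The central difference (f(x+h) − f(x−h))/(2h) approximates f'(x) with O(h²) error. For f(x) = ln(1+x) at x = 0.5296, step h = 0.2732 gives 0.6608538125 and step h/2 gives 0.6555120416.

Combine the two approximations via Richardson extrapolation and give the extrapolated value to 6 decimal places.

Method order is 2; weight 2^2 = 4.
Numerator 4·A(h/2) − A(h) = 4·0.6555120416 − 0.6608538125 = 1.9611943539
R = 1.9611943539/3 = 0.6537314513

0.653731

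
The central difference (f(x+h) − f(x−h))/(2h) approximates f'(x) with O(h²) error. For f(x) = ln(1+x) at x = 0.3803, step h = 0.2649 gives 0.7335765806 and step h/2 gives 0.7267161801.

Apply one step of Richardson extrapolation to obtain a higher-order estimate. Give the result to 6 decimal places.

The method has order 2: 2^2 = 4.
4·0.7267161801 − 0.7335765806 = 2.1732881398
(4·0.7267161801 − 0.7335765806)/(4 − 1) = 0.7244293799

0.724429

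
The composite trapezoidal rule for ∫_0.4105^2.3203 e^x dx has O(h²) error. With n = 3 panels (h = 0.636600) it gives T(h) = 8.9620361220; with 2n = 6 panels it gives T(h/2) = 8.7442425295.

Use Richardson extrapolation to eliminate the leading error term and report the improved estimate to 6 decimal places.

The method has order 2: 2^2 = 4.
4 × 8.7442425295 = 34.9769701180; 34.9769701180 − 8.9620361220 = 26.0149339960
Denominator 4 − 1 = 3.
Extrapolated: 26.0149339960 / 3 = 8.6716446653

8.671645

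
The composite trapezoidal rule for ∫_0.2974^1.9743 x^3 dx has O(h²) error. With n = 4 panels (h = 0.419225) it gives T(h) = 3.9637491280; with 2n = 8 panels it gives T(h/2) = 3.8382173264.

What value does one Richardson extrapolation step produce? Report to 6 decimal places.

Method order is 2; weight 2^2 = 4.
4×3.8382173264 − 3.9637491280 = 11.3891201776
Extrapolated: 11.3891201776 / 3 = 3.7963733925

3.796373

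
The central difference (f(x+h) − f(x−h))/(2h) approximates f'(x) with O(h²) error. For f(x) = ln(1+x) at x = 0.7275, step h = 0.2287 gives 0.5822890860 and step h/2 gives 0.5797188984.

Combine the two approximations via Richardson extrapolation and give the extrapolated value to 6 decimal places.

0.578862

r = 2, so 2^r = 4.
2^2×A(h/2) = 2.3188755936; minus A(h) gives 1.7365865076.
(4×0.5797188984 − 0.5822890860)/(4 − 1) = 0.5788621692
Shift from A(h/2): −0.0008567292.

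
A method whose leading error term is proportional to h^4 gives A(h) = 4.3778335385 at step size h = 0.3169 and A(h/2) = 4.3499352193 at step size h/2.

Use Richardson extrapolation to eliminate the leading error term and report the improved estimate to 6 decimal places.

Error is O(h^4); halving h shrinks it by 2^4 = 16.
Difference of the inputs: 4.3499352193 − 4.3778335385 = -0.0278983192
Divide by 2^4 − 1 = 15: (-0.0278983192)/15 = -0.0018598879
R = A(h/2) + (A(h/2) − A(h))/15 = 4.3499352193 − 0.0018598879 = 4.3480753314
Shift from A(h/2): −0.0018598879.

4.348075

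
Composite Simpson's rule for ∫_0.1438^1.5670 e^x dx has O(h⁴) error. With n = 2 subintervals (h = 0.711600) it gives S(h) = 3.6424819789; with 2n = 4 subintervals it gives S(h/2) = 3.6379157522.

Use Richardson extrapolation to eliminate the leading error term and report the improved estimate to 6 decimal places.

The method has order 4: 2^4 = 16.
Weighted: 58.2066520352 − 3.6424819789 = 54.5641700563
54.5641700563 ÷ 15 = 3.6376113371

3.637611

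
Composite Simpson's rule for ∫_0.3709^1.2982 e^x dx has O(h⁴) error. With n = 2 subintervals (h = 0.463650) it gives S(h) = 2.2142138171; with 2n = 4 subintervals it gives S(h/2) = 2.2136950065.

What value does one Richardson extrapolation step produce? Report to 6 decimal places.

2.213660

Error is O(h^4); halving h shrinks it by 2^4 = 16.
Difference of the inputs: 2.2136950065 − 2.2142138171 = -0.0005188106
Correction (A(h/2) − A(h))/(16 − 1) = (-0.0005188106)/15 = -0.0000345874
R = A(h/2) + (A(h/2) − A(h))/15 = 2.2136950065 − 0.0000345874 = 2.2136604191
Shift from A(h/2): −0.0000345874.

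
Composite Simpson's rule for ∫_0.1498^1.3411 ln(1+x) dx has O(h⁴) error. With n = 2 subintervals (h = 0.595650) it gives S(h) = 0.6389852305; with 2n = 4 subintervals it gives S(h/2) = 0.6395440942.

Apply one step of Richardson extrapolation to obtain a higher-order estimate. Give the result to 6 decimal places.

r = 4: numerator weight 16, denominator 15.
16 × 0.6395440942 − 0.6389852305 = 9.5937202767
Denominator 16 − 1 = 15.
Extrapolated: 9.5937202767 / 15 = 0.6395813518

0.639581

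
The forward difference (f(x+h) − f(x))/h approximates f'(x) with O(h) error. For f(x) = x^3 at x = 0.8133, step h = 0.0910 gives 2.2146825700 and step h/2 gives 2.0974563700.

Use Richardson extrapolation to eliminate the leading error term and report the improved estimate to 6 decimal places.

Error is O(h^1); halving h shrinks it by 2^1 = 2.
Weighted: 4.1949127400 − 2.2146825700 = 1.9802301700
Extrapolated: 1.9802301700 / 1 = 1.9802301700
Correction |R − A(h/2)| = 1.172e-01; gap |A(h/2) − A(h)| = 1.172e-01.

1.980230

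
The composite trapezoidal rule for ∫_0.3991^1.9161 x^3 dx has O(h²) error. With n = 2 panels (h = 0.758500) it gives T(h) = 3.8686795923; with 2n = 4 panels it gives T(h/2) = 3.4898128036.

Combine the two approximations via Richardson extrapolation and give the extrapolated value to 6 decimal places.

3.363524

Error is O(h^2); halving h shrinks it by 2^2 = 4.
2^2·A(h/2) = 13.9592512144; minus A(h) gives 10.0905716221.
(4·3.4898128036 − 3.8686795923)/(4 − 1) = 3.3635238740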